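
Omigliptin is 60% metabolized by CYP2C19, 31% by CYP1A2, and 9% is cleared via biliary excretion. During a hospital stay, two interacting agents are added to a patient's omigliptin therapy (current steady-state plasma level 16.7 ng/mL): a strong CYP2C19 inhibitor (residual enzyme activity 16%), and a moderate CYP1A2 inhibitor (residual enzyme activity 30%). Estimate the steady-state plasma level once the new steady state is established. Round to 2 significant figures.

60 ng/mL

The CYP2C19 pathway (60% of clearance) drops to 0.16× activity: 0.6 × 0.16 = 0.096.
The CYP1A2 pathway (31% of clearance) drops to 0.3× activity: 0.31 × 0.3 = 0.093.
Non-CYP routes (9%) are unchanged.
Relative clearance = 0.096 + 0.093 + 0.09 = 0.279.
Dividing the baseline by the relative clearance: 16.7 / 0.279 = 60 ng/mL.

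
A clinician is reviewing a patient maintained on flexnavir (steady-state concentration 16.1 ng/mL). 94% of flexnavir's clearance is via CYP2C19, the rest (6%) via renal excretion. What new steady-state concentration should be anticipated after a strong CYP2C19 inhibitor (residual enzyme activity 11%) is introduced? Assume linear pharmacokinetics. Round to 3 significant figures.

The CYP2C19 pathway (94% of clearance) drops to 0.11× activity: 0.94 × 0.11 = 0.1034.
The remaining 6% of clearance is unaffected.
New clearance relative to baseline: 0.1034 + 0.06 = 0.1634.
Steady-state concentration ∝ 1/CL, so new value = 16.1 / 0.1634 = 98.5 ng/mL.

98.5 ng/mL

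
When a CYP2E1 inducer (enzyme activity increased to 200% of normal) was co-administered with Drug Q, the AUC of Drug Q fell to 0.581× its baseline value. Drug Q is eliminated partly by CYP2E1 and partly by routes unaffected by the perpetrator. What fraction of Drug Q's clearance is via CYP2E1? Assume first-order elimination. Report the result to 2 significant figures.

0.72

Call the CYP2E1 fraction fm. After the interaction, CL_new/CL_old = fm × 2 + (1 − fm).
AUC ratio = 1 / (new CL fraction), so new CL fraction = 1 / 0.581 = 1.721.
fm × 2 + 1 − fm = 1.721  ⇒  fm × (2 − 1) = 0.7212  ⇒  fm = 0.72.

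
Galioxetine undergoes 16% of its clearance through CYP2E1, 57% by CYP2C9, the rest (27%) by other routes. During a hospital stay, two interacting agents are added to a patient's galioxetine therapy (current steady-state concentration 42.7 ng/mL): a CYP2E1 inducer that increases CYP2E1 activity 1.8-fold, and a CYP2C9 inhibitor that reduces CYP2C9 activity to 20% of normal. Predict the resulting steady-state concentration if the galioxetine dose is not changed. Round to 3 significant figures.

63.5 ng/mL

The CYP2E1 pathway (16% of clearance) rises to 1.8× activity: 0.16 × 1.8 = 0.288.
The CYP2C9 pathway (57% of clearance) drops to 0.2× activity: 0.57 × 0.2 = 0.114.
Non-CYP routes (27%) are unchanged.
Relative clearance = 0.288 + 0.114 + 0.27 = 0.672.
New steady-state concentration = 42.7 / 0.672 = 63.5 ng/mL (concentration scales inversely with clearance).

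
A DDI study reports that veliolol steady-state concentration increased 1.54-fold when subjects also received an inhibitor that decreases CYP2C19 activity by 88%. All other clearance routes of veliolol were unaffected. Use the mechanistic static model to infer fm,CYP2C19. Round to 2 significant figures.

0.40

Let x = fm,CYP2C19. Because steady-state concentration ∝ 1/CL, relative clearance fell to 1/1.54 = 0.6494.
Only the CYP2C19 route changed, so 0.6494 = x·0.12 + (1 − x), giving x = 0.40.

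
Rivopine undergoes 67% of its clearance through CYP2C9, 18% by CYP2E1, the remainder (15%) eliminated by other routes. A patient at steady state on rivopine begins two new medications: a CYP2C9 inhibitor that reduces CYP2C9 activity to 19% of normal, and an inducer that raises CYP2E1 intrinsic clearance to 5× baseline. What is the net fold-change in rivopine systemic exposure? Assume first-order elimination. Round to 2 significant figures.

0.85

The CYP2C9 pathway (67% of clearance) is reduced to 0.19× activity: 0.67 × 0.19 = 0.1273.
The CYP2E1 pathway (18% of clearance) is boosted to 5× activity: 0.18 × 5 = 0.9.
The remaining 15% of clearance is unaffected.
CL_new/CL_old = 0.1273 + 0.9 + 0.15 = 1.1773.
Net systemic exposure ratio = 1 / 1.1773 = 0.85.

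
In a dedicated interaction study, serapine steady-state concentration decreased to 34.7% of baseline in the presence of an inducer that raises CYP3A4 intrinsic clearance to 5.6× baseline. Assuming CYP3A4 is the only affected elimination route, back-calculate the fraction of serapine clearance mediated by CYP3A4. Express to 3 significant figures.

Write x for the fraction cleared via CYP3A4. The observed steady-state concentration change means clearance rose to 1/0.347 = 2.882 of baseline.
Only the CYP3A4 route changed, so 2.882 = x·5.6 + (1 − x), giving x = 0.409.

0.409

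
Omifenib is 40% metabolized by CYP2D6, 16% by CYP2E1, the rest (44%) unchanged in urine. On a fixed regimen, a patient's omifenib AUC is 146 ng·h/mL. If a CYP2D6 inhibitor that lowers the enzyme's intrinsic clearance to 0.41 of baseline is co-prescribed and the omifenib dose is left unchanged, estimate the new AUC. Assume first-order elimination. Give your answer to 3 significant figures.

191 ng·h/mL

The CYP2D6 pathway (40% of clearance) drops to 0.41× activity: 0.4 × 0.41 = 0.164.
CYP2E1 (16%) and the residual 44% are unaffected.
New clearance relative to baseline: 0.164 + 0.16 + 0.44 = 0.764.
AUC ∝ 1/CL, so new value = 146 / 0.764 = 191 ng·h/mL.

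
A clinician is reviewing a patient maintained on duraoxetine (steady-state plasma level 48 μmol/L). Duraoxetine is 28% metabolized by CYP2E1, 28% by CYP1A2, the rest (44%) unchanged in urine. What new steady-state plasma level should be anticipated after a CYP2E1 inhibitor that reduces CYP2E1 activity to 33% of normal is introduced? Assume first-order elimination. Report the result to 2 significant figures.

59 μmol/L

The CYP2E1 pathway (28% of clearance) drops to 0.33× activity: 0.28 × 0.33 = 0.0924.
CYP1A2 (28%) and the residual 44% are unaffected.
Relative clearance = 0.0924 + 0.28 + 0.44 = 0.8124.
With dosing unchanged, steady-state plasma level scales as 1/CL: 48 / 0.8124 = 59 μmol/L.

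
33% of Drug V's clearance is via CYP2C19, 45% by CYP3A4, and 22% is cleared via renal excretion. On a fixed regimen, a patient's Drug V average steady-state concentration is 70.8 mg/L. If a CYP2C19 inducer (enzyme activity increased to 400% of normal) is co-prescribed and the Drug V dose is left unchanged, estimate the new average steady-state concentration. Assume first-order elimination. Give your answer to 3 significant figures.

35.6 mg/L

The CYP2C19 pathway (33% of clearance) increases to 4× activity: 0.33 × 4 = 1.32.
CYP3A4 (45%) and the residual 22% are unaffected.
Relative clearance = 1.32 + 0.45 + 0.22 = 1.99.
With dosing unchanged, average steady-state concentration scales as 1/CL: 70.8 / 1.99 = 35.6 mg/L.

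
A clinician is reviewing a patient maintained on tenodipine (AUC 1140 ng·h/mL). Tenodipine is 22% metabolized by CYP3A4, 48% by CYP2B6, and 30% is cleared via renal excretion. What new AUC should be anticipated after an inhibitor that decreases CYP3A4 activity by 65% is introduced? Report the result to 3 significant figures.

1.33 × 10³ ng·h/mL

CYP3A4: 0.22 × 0.35 = 0.077
CYP2B6: 0.48 (unchanged)
Other: 0.3 (unchanged)
Relative clearance = 0.077 + 0.48 + 0.3 = 0.857.
With dosing unchanged, AUC scales as 1/CL: 1140 / 0.857 = 1.33 × 10³ ng·h/mL.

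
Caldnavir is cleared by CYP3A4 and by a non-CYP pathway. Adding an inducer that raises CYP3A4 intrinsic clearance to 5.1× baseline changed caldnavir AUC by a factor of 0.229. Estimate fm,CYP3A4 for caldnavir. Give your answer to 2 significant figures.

Write x for the fraction cleared via CYP3A4. The observed AUC change means clearance rose to 1/0.229 = 4.367 of baseline.
Only the CYP3A4 route changed, so 4.367 = x·5.1 + (1 − x), giving x = 0.82.

0.82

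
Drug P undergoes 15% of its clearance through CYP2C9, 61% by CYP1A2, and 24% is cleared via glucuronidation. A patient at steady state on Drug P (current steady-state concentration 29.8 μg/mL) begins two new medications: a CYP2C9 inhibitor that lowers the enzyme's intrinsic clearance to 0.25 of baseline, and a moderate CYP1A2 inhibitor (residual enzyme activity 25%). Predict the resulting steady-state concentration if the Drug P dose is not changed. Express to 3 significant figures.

69.3 μg/mL

CYP2C9: 0.15 × 0.25 = 0.0375
CYP1A2: 0.61 × 0.25 = 0.1525
Other: 0.24 (unchanged)
Relative clearance = 0.0375 + 0.1525 + 0.24 = 0.43.
New steady-state concentration = 29.8 / 0.43 = 69.3 μg/mL (concentration scales inversely with clearance).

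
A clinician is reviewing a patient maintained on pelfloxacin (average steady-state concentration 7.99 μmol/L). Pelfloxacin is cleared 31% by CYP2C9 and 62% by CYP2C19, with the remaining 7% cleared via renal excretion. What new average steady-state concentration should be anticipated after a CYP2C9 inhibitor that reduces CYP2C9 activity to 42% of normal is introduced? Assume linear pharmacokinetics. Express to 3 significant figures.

The CYP2C9 pathway (31% of clearance) drops to 0.42× activity: 0.31 × 0.42 = 0.1302.
CYP2C19 (62%) and the residual 7% are unaffected.
New clearance relative to baseline: 0.1302 + 0.62 + 0.07 = 0.8202.
New average steady-state concentration = baseline ÷ relative clearance = 7.99 / 0.8202 = 9.74 μmol/L.

9.74 μmol/L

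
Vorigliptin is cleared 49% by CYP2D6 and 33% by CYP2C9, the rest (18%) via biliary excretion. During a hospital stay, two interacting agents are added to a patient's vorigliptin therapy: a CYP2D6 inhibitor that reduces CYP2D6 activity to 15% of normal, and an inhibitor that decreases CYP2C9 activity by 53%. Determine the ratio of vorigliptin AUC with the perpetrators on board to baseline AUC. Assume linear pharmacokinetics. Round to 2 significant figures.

2.4

CYP2D6: 0.49 × 0.15 = 0.0735
CYP2C9: 0.33 × 0.47 = 0.1551
Other: 0.18 (unchanged)
CL_new/CL_old = 0.0735 + 0.1551 + 0.18 = 0.4086.
Because AUC varies inversely with clearance, the combined effect is 1 / 0.4086 = 2.4.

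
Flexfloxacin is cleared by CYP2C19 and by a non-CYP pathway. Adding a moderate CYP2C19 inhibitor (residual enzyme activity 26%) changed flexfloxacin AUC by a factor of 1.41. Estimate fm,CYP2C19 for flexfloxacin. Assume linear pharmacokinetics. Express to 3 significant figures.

0.393

Write x for the fraction cleared via CYP2C19. The observed AUC change means clearance fell to 1/1.41 = 0.7092 of baseline.
Only the CYP2C19 route changed, so 0.7092 = x·0.26 + (1 − x), giving x = 0.393.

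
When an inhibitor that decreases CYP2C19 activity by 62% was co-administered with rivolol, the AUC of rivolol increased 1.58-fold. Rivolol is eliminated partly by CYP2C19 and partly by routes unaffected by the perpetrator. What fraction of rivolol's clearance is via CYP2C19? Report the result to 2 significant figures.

Call the CYP2C19 fraction fm. After the interaction, CL_new/CL_old = fm × 0.38 + (1 − fm).
AUC ratio = 1 / (new CL fraction), so new CL fraction = 1 / 1.58 = 0.6329.
fm × 0.38 + 1 − fm = 0.6329  ⇒  fm × (0.38 − 1) = −0.3671  ⇒  fm = 0.59.

0.59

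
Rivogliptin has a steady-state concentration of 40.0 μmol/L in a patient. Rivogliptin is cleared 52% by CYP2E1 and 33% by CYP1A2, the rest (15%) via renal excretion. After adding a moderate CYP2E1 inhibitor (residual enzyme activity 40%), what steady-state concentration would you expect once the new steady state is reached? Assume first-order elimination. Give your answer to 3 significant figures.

58.1 μmol/L

CYP2E1: 0.52 × 0.4 = 0.208
CYP1A2: 0.33 (unchanged)
Other: 0.15 (unchanged)
New clearance relative to baseline: 0.208 + 0.33 + 0.15 = 0.688.
With dosing unchanged, steady-state concentration scales as 1/CL: 40.0 / 0.688 = 58.1 μmol/L.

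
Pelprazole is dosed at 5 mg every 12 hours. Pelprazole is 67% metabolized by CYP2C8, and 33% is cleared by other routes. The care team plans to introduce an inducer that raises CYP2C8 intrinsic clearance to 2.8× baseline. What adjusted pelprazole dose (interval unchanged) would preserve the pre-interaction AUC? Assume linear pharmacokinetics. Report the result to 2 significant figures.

CYP2C8: 0.67 × 2.8 = 1.876
Other: 0.33 (unchanged)
Relative clearance = 1.876 + 0.33 = 2.206.
Exposure is unchanged when dose changes in proportion to clearance. New dose = 5 mg × 2.206 = 11 mg.

11 mg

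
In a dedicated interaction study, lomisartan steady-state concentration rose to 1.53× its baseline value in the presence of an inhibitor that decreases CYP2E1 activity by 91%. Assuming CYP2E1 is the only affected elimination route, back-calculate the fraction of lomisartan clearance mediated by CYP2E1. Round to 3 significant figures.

0.381

CL'/CL = 1 / 1.53 = 0.6536
0.09·fm + (1 − fm) = 0.6536
fm = (0.6536 − 1) / (0.09 − 1) = 0.381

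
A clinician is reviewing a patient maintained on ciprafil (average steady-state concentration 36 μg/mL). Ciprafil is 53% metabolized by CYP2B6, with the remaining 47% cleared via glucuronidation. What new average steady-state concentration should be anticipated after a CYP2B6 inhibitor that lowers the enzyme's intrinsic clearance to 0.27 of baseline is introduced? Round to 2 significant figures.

59 μg/mL

The CYP2B6 pathway (53% of clearance) is reduced to 0.27× activity: 0.53 × 0.27 = 0.1431.
Non-CYP routes (47%) are unchanged.
New clearance relative to baseline: 0.1431 + 0.47 = 0.6131.
With dosing unchanged, average steady-state concentration scales as 1/CL: 36 / 0.6131 = 59 μg/mL.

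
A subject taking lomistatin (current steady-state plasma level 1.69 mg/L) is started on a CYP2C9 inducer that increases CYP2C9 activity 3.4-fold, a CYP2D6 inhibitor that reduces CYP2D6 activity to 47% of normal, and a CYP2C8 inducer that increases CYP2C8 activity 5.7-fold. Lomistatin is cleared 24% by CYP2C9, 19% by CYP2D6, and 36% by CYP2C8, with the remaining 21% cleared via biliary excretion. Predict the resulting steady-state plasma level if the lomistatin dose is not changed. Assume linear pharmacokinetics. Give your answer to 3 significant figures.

The CYP2C9 pathway (24% of clearance) increases to 3.4× activity: 0.24 × 3.4 = 0.816.
The CYP2D6 pathway (19% of clearance) drops to 0.47× activity: 0.19 × 0.47 = 0.0893.
The CYP2C8 pathway (36% of clearance) is boosted to 5.7× activity: 0.36 × 5.7 = 2.052.
The remaining 21% of clearance is unaffected.
New clearance relative to baseline: 0.816 + 0.0893 + 2.052 + 0.21 = 3.1673.
New steady-state plasma level = 1.69 / 3.1673 = 0.534 mg/L (concentration scales inversely with clearance).

0.534 mg/L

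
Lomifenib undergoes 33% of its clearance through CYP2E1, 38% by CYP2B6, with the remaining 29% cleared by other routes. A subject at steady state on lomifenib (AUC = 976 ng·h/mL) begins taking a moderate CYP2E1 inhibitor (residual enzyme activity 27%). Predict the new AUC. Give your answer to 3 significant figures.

The CYP2E1 pathway (33% of clearance) is reduced to 0.27× activity: 0.33 × 0.27 = 0.0891.
CYP2B6 (38%) and the residual 29% are unaffected.
New clearance relative to baseline: 0.0891 + 0.38 + 0.29 = 0.7591.
New AUC = baseline ÷ relative clearance = 976 / 0.7591 = 1.29 × 10³ ng·h/mL.

1.29 × 10³ ng·h/mL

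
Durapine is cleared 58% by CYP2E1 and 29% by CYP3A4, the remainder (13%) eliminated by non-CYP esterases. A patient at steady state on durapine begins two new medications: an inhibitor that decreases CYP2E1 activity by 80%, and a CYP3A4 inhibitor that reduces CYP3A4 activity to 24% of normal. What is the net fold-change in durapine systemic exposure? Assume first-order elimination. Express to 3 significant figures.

CYP2E1: 0.58 × 0.2 = 0.116
CYP3A4: 0.29 × 0.24 = 0.0696
Other: 0.13 (unchanged)
New clearance relative to baseline: 0.116 + 0.0696 + 0.13 = 0.3156.
Because systemic exposure varies inversely with clearance, the combined effect is 1 / 0.3156 = 3.17.

3.17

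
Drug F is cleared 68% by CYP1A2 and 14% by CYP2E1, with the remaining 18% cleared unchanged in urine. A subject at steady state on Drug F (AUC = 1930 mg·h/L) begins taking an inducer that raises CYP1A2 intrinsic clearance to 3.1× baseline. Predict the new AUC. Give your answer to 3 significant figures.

The CYP1A2 pathway (68% of clearance) is boosted to 3.1× activity: 0.68 × 3.1 = 2.108.
CYP2E1 (14%) and the residual 18% are unaffected.
Relative clearance = 2.108 + 0.14 + 0.18 = 2.428.
AUC ∝ 1/CL, so new value = 1930 / 2.428 = 795 mg·h/L.

795 mg·h/L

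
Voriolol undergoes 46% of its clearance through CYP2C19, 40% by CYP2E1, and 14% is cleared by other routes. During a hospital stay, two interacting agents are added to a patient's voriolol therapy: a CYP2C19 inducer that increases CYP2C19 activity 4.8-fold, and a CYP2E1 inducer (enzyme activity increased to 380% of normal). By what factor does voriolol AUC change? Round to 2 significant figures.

CYP2C19: 0.46 × 4.8 = 2.208
CYP2E1: 0.4 × 3.8 = 1.52
Other: 0.14 (unchanged)
New clearance relative to baseline: 2.208 + 1.52 + 0.14 = 3.868.
Because AUC varies inversely with clearance, the combined effect is 1 / 3.868 = 0.26.

0.26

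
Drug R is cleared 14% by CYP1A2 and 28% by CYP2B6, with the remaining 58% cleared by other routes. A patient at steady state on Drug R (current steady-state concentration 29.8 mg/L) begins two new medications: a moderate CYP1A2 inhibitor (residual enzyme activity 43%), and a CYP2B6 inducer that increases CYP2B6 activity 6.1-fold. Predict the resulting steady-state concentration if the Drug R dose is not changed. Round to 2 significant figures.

13 mg/L

The CYP1A2 pathway (14% of clearance) drops to 0.43× activity: 0.14 × 0.43 = 0.0602.
The CYP2B6 pathway (28% of clearance) increases to 6.1× activity: 0.28 × 6.1 = 1.708.
The remaining 58% of clearance is unaffected.
New clearance relative to baseline: 0.0602 + 1.708 + 0.58 = 2.3482.
New steady-state concentration = 29.8 / 2.3482 = 13 mg/L (concentration scales inversely with clearance).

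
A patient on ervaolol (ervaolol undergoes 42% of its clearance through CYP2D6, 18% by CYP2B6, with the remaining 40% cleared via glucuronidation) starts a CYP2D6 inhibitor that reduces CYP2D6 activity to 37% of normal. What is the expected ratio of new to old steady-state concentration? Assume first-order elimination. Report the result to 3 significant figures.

1.36

The CYP2D6 pathway (42% of clearance) falls to 0.37× activity: 0.42 × 0.37 = 0.1554.
CYP2B6 (18%) and the residual 40% are unaffected.
Relative clearance = 0.1554 + 0.18 + 0.4 = 0.7354.
Steady-state concentration is inversely proportional to clearance, so the fold-change is 1 / 0.7354 = 1.36.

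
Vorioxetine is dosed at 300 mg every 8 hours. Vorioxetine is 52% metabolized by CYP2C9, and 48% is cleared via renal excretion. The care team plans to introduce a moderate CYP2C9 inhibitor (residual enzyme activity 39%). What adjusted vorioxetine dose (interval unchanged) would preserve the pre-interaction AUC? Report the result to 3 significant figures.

205 mg

The CYP2C9 pathway (52% of clearance) falls to 0.39× activity: 0.52 × 0.39 = 0.2028.
Non-CYP routes (48%) are unchanged.
New clearance relative to baseline: 0.2028 + 0.48 = 0.6828.
To maintain the same steady-state level, dose must scale with clearance: new dose = 300 × 0.6828 = 205 mg.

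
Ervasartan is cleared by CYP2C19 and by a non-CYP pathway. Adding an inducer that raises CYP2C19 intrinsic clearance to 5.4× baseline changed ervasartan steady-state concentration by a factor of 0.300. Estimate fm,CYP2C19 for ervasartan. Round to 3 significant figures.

0.530

CL'/CL = 1 / 0.300 = 3.333
5.4·fm + (1 − fm) = 3.333
fm = (3.333 − 1) / (5.4 − 1) = 0.530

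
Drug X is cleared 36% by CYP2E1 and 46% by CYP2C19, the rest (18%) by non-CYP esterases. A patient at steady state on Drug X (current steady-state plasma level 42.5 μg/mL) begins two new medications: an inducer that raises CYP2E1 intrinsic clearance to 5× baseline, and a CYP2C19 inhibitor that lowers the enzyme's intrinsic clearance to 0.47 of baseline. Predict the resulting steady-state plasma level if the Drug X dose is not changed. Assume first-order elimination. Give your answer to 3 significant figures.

The CYP2E1 pathway (36% of clearance) is boosted to 5× activity: 0.36 × 5 = 1.8.
The CYP2C19 pathway (46% of clearance) is reduced to 0.47× activity: 0.46 × 0.47 = 0.2162.
Non-CYP routes (18%) are unchanged.
CL_new/CL_old = 1.8 + 0.2162 + 0.18 = 2.1962.
Dividing the baseline by the relative clearance: 42.5 / 2.1962 = 19.4 μg/mL.

19.4 μg/mL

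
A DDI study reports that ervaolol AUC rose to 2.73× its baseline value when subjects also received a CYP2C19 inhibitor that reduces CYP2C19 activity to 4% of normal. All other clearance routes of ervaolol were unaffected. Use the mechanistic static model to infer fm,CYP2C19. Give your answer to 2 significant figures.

CL'/CL = 1 / 2.73 = 0.3663
0.04·fm + (1 − fm) = 0.3663
fm = (0.3663 − 1) / (0.04 − 1) = 0.66

0.66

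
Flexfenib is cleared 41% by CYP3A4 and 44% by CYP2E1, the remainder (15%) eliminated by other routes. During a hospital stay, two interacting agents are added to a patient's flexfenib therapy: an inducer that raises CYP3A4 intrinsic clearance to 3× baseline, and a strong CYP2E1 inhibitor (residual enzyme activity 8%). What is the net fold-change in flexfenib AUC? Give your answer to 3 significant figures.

The CYP3A4 pathway (41% of clearance) rises to 3× activity: 0.41 × 3 = 1.23.
The CYP2E1 pathway (44% of clearance) falls to 0.08× activity: 0.44 × 0.08 = 0.0352.
The remaining 15% of clearance is unaffected.
Relative clearance = 1.23 + 0.0352 + 0.15 = 1.4152.
Because AUC varies inversely with clearance, the combined effect is 1 / 1.4152 = 0.707.

0.707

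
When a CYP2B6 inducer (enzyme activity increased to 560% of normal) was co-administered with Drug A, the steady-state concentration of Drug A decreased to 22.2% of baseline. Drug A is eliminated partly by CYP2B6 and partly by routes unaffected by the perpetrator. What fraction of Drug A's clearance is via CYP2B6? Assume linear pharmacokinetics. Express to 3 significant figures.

Let fm be the CYP2B6 fraction. New clearance relative to baseline = fm × 5.6 + (1 − fm).
Steady-state concentration ratio = 1 / (new CL fraction), so new CL fraction = 1 / 0.222 = 4.505.
fm × 5.6 + 1 − fm = 4.505  ⇒  fm × (5.6 − 1) = 3.505  ⇒  fm = 0.762.

0.762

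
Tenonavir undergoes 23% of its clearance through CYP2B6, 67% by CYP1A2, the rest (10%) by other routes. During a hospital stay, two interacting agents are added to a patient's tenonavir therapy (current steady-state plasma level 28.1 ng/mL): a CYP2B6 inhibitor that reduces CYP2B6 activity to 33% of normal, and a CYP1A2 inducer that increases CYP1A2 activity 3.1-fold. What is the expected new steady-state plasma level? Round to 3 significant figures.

The CYP2B6 pathway (23% of clearance) is reduced to 0.33× activity: 0.23 × 0.33 = 0.0759.
The CYP1A2 pathway (67% of clearance) is boosted to 3.1× activity: 0.67 × 3.1 = 2.077.
The remaining 10% of clearance is unaffected.
Relative clearance = 0.0759 + 2.077 + 0.1 = 2.2529.
New steady-state plasma level = 28.1 / 2.2529 = 12.5 ng/mL (concentration scales inversely with clearance).

12.5 ng/mL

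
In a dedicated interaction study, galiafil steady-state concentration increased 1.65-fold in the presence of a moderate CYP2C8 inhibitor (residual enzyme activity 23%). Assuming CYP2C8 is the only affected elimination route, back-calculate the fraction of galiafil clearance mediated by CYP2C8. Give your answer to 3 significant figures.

CL'/CL = 1 / 1.65 = 0.6061
0.23·fm + (1 − fm) = 0.6061
fm = (0.6061 − 1) / (0.23 − 1) = 0.512

0.512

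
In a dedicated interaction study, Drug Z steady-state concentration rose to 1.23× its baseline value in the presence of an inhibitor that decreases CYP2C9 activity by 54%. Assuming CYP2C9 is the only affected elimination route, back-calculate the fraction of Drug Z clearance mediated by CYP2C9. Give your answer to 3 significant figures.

0.346

Let x = fm,CYP2C9. Because steady-state concentration ∝ 1/CL, relative clearance fell to 1/1.23 = 0.813.
Setting x·0.46 + (1 − x) = 0.813 and solving: x = (0.813 − 1)/(0.46 − 1) = 0.346.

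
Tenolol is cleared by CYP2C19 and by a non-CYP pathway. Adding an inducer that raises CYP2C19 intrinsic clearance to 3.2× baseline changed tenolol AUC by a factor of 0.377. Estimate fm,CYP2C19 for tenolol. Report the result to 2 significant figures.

Let fm be the CYP2C19 fraction. New clearance relative to baseline = fm × 3.2 + (1 − fm).
AUC ratio = 1 / (new CL fraction), so new CL fraction = 1 / 0.377 = 2.653.
fm × 3.2 + 1 − fm = 2.653  ⇒  fm × (3.2 − 1) = 1.653  ⇒  fm = 0.75.

0.75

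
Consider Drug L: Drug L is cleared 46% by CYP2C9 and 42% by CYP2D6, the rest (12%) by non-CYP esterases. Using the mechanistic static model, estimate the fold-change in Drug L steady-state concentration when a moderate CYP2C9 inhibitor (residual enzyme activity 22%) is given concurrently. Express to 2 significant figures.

1.6

CYP2C9: 0.46 × 0.22 = 0.1012
CYP2D6: 0.42 (unchanged)
Other: 0.12 (unchanged)
CL_new/CL_old = 0.1012 + 0.42 + 0.12 = 0.6412.
Since steady-state concentration ∝ 1/CL, the ratio is 1 / 0.6412 = 1.6.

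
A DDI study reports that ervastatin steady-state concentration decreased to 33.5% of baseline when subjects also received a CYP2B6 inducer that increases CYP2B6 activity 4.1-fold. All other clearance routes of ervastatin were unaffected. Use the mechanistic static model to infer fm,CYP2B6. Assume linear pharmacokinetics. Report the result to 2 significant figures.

Let fm be the CYP2B6 fraction. New clearance relative to baseline = fm × 4.1 + (1 − fm).
Steady-state concentration ratio = 1 / (new CL fraction), so new CL fraction = 1 / 0.335 = 2.985.
fm × 4.1 + 1 − fm = 2.985  ⇒  fm × (4.1 − 1) = 1.985  ⇒  fm = 0.64.

0.64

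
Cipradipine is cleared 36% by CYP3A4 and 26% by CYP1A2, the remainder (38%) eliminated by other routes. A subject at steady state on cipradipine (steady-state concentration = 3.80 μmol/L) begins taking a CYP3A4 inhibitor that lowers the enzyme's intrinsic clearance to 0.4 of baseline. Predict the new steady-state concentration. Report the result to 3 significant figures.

4.85 μmol/L

The CYP3A4 pathway (36% of clearance) is reduced to 0.4× activity: 0.36 × 0.4 = 0.144.
CYP1A2 (26%) and the residual 38% are unaffected.
CL_new/CL_old = 0.144 + 0.26 + 0.38 = 0.784.
New steady-state concentration = baseline ÷ relative clearance = 3.80 / 0.784 = 4.85 μmol/L.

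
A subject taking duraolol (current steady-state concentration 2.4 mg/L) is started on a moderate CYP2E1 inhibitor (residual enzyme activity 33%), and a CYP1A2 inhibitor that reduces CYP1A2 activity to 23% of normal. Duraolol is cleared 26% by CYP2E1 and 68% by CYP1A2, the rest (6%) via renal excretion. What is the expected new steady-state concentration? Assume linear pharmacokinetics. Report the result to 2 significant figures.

The CYP2E1 pathway (26% of clearance) falls to 0.33× activity: 0.26 × 0.33 = 0.0858.
The CYP1A2 pathway (68% of clearance) is reduced to 0.23× activity: 0.68 × 0.23 = 0.1564.
Non-CYP routes (6%) are unchanged.
Relative clearance = 0.0858 + 0.1564 + 0.06 = 0.3022.
Steady-state concentration ∝ 1/CL: new value = 2.4 / 0.3022 = 7.9 mg/L.

7.9 mg/L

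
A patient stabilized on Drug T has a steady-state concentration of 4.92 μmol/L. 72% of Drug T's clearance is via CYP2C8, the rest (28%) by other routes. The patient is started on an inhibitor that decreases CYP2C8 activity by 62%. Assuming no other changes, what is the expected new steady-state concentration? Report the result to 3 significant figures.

CYP2C8: 0.72 × 0.38 = 0.2736
Other: 0.28 (unchanged)
Relative clearance = 0.2736 + 0.28 = 0.5536.
New steady-state concentration = baseline ÷ relative clearance = 4.92 / 0.5536 = 8.89 μmol/L.

8.89 μmol/L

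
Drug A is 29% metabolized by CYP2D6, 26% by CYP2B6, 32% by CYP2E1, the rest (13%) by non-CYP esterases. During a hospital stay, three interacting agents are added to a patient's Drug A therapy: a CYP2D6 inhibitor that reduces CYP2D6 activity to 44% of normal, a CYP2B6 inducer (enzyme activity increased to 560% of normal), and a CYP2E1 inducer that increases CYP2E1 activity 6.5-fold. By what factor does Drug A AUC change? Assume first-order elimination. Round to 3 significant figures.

The CYP2D6 pathway (29% of clearance) is reduced to 0.44× activity: 0.29 × 0.44 = 0.1276.
The CYP2B6 pathway (26% of clearance) is boosted to 5.6× activity: 0.26 × 5.6 = 1.456.
The CYP2E1 pathway (32% of clearance) increases to 6.5× activity: 0.32 × 6.5 = 2.08.
The remaining 13% of clearance is unaffected.
CL_new/CL_old = 0.1276 + 1.456 + 2.08 + 0.13 = 3.7936.
Because AUC varies inversely with clearance, the combined effect is 1 / 3.7936 = 0.264.

0.264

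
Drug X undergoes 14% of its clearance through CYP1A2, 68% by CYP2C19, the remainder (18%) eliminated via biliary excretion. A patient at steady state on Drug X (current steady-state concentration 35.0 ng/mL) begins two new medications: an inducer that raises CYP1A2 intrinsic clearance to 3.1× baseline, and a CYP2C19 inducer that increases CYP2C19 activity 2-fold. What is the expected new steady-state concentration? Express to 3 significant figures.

CYP1A2: 0.14 × 3.1 = 0.434
CYP2C19: 0.68 × 2 = 1.36
Other: 0.18 (unchanged)
CL_new/CL_old = 0.434 + 1.36 + 0.18 = 1.974.
Steady-state concentration ∝ 1/CL: new value = 35.0 / 1.974 = 17.7 ng/mL.

17.7 ng/mL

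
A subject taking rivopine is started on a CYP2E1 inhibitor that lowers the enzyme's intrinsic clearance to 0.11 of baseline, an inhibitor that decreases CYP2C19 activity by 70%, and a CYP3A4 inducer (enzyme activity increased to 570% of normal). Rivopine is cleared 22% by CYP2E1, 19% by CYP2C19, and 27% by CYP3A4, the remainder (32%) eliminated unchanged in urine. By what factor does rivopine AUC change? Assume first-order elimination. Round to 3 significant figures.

The CYP2E1 pathway (22% of clearance) drops to 0.11× activity: 0.22 × 0.11 = 0.0242.
The CYP2C19 pathway (19% of clearance) drops to 0.3× activity: 0.19 × 0.3 = 0.057.
The CYP3A4 pathway (27% of clearance) is boosted to 5.7× activity: 0.27 × 5.7 = 1.539.
The remaining 32% of clearance is unaffected.
Relative clearance = 0.0242 + 0.057 + 1.539 + 0.32 = 1.9402.
Net AUC ratio = 1 / 1.9402 = 0.515.

0.515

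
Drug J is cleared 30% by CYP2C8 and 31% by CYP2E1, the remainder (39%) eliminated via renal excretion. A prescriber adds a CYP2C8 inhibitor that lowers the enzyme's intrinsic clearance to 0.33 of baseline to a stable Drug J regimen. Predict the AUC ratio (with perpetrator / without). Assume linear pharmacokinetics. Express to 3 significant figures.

1.25

The CYP2C8 pathway (30% of clearance) drops to 0.33× activity: 0.3 × 0.33 = 0.099.
CYP2E1 (31%) and the residual 39% are unaffected.
New clearance relative to baseline: 0.099 + 0.31 + 0.39 = 0.799.
Since AUC ∝ 1/CL, the ratio is 1 / 0.799 = 1.25.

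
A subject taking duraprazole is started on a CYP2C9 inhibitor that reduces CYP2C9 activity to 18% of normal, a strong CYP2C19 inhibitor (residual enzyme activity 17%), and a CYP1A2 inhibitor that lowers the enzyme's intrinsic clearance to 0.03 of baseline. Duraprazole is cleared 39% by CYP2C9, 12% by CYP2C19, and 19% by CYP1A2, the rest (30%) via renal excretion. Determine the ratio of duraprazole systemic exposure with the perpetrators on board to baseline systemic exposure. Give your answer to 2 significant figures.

The CYP2C9 pathway (39% of clearance) falls to 0.18× activity: 0.39 × 0.18 = 0.0702.
The CYP2C19 pathway (12% of clearance) is reduced to 0.17× activity: 0.12 × 0.17 = 0.0204.
The CYP1A2 pathway (19% of clearance) drops to 0.03× activity: 0.19 × 0.03 = 0.0057.
The remaining 30% of clearance is unaffected.
CL_new/CL_old = 0.0702 + 0.0204 + 0.0057 + 0.3 = 0.3963.
Because systemic exposure varies inversely with clearance, the combined effect is 1 / 0.3963 = 2.5.

2.5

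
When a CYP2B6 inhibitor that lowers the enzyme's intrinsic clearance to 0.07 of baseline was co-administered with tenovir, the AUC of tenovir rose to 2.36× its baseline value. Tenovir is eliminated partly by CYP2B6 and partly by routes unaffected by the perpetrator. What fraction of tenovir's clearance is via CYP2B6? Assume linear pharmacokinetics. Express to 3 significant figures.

Let fm be the CYP2B6 fraction. New clearance relative to baseline = fm × 0.07 + (1 − fm).
AUC ratio = 1 / (new CL fraction), so new CL fraction = 1 / 2.36 = 0.4237.
fm × 0.07 + 1 − fm = 0.4237  ⇒  fm × (0.07 − 1) = −0.5763  ⇒  fm = 0.620.

0.620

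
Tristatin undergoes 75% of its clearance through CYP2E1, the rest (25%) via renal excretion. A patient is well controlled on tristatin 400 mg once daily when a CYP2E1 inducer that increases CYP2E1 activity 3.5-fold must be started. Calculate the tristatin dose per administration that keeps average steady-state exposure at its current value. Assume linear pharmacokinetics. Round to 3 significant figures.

1.15 × 10³ mg

The CYP2E1 pathway (75% of clearance) is boosted to 3.5× activity: 0.75 × 3.5 = 2.625.
The remaining 25% of clearance is unaffected.
New clearance relative to baseline: 2.625 + 0.25 = 2.875.
Css,avg = (dose rate)/CL, so holding Css fixed requires dose ∝ CL: 400 × 2.875 = 1.15 × 10³ mg.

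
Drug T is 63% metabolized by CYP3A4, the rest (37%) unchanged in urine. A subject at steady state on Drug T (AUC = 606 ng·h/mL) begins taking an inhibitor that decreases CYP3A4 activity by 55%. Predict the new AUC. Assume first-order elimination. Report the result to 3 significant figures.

CYP3A4: 0.63 × 0.45 = 0.2835
Other: 0.37 (unchanged)
Relative clearance = 0.2835 + 0.37 = 0.6535.
AUC ∝ 1/CL, so new value = 606 / 0.6535 = 927 ng·h/mL.

927 ng·h/mL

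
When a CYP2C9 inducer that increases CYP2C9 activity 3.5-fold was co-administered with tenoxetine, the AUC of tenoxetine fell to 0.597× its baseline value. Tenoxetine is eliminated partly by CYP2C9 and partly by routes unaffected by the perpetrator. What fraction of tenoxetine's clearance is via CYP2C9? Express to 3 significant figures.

Call the CYP2C9 fraction fm. After the interaction, CL_new/CL_old = fm × 3.5 + (1 − fm).
AUC ratio = 1 / (new CL fraction), so new CL fraction = 1 / 0.597 = 1.675.
fm × 3.5 + 1 − fm = 1.675  ⇒  fm × (3.5 − 1) = 0.675  ⇒  fm = 0.270.

0.270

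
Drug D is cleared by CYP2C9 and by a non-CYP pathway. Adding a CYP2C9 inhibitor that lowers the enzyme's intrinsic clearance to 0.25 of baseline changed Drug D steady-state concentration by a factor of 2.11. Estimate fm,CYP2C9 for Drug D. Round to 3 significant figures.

CL'/CL = 1 / 2.11 = 0.4739
0.25·fm + (1 − fm) = 0.4739
fm = (0.4739 − 1) / (0.25 − 1) = 0.701

0.701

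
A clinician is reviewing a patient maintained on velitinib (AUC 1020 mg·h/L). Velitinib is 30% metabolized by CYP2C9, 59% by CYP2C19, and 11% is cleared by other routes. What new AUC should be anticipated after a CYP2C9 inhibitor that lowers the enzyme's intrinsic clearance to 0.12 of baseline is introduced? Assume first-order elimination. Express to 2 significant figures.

The CYP2C9 pathway (30% of clearance) falls to 0.12× activity: 0.3 × 0.12 = 0.036.
CYP2C19 (59%) and the residual 11% are unaffected.
CL_new/CL_old = 0.036 + 0.59 + 0.11 = 0.736.
New AUC = baseline ÷ relative clearance = 1020 / 0.736 = 1.4 × 10³ mg·h/L.

1.4 × 10³ mg·h/L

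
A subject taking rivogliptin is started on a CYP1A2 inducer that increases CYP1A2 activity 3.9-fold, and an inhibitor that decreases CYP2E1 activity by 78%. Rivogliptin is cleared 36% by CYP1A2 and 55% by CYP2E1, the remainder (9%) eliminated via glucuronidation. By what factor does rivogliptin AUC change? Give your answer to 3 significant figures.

The CYP1A2 pathway (36% of clearance) rises to 3.9× activity: 0.36 × 3.9 = 1.404.
The CYP2E1 pathway (55% of clearance) drops to 0.22× activity: 0.55 × 0.22 = 0.121.
Non-CYP routes (9%) are unchanged.
Relative clearance = 1.404 + 0.121 + 0.09 = 1.615.
AUC ∝ 1/CL: fold-change = 1 / 1.615 = 0.619.

0.619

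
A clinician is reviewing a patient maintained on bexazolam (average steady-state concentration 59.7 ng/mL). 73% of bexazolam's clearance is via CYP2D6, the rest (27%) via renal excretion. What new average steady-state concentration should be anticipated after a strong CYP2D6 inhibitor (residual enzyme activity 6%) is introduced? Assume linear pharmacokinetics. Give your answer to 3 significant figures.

The CYP2D6 pathway (73% of clearance) is reduced to 0.06× activity: 0.73 × 0.06 = 0.0438.
The remaining 27% of clearance is unaffected.
CL_new/CL_old = 0.0438 + 0.27 = 0.3138.
New average steady-state concentration = baseline ÷ relative clearance = 59.7 / 0.3138 = 190 ng/mL.

190 ng/mL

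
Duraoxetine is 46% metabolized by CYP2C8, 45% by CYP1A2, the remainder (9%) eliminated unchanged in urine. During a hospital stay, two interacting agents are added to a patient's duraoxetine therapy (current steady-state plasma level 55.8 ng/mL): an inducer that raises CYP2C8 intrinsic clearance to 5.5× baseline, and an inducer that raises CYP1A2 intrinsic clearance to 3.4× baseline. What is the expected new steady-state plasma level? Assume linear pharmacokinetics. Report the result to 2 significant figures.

13 ng/mL

The CYP2C8 pathway (46% of clearance) is boosted to 5.5× activity: 0.46 × 5.5 = 2.53.
The CYP1A2 pathway (45% of clearance) rises to 3.4× activity: 0.45 × 3.4 = 1.53.
The remaining 9% of clearance is unaffected.
New clearance relative to baseline: 2.53 + 1.53 + 0.09 = 4.15.
New steady-state plasma level = 55.8 / 4.15 = 13 ng/mL (concentration scales inversely with clearance).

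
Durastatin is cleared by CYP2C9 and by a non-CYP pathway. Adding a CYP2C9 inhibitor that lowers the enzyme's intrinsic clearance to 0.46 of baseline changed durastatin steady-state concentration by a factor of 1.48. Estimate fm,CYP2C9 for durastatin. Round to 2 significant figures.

Let fm be the CYP2C9 fraction. New clearance relative to baseline = fm × 0.46 + (1 − fm).
Steady-state concentration ratio = 1 / (new CL fraction), so new CL fraction = 1 / 1.48 = 0.6757.
fm × 0.46 + 1 − fm = 0.6757  ⇒  fm × (0.46 − 1) = −0.3243  ⇒  fm = 0.60.

0.60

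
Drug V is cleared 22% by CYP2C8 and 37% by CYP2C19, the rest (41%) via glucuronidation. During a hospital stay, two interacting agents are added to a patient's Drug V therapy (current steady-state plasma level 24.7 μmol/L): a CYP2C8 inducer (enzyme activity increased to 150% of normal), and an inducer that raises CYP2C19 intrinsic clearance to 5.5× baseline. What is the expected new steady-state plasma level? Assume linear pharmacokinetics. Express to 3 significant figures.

8.90 μmol/L

The CYP2C8 pathway (22% of clearance) rises to 1.5× activity: 0.22 × 1.5 = 0.33.
The CYP2C19 pathway (37% of clearance) is boosted to 5.5× activity: 0.37 × 5.5 = 2.035.
The remaining 41% of clearance is unaffected.
Relative clearance = 0.33 + 2.035 + 0.41 = 2.775.
Steady-state plasma level ∝ 1/CL: new value = 24.7 / 2.775 = 8.90 μmol/L.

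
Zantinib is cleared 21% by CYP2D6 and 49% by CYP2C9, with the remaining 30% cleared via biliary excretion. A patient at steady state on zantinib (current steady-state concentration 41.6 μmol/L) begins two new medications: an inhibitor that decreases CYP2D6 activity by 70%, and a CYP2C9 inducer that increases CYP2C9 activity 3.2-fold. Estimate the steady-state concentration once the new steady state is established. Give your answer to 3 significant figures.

The CYP2D6 pathway (21% of clearance) drops to 0.3× activity: 0.21 × 0.3 = 0.063.
The CYP2C9 pathway (49% of clearance) rises to 3.2× activity: 0.49 × 3.2 = 1.568.
The remaining 30% of clearance is unaffected.
Relative clearance = 0.063 + 1.568 + 0.3 = 1.931.
Steady-state concentration ∝ 1/CL: new value = 41.6 / 1.931 = 21.5 μmol/L.

21.5 μmol/L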